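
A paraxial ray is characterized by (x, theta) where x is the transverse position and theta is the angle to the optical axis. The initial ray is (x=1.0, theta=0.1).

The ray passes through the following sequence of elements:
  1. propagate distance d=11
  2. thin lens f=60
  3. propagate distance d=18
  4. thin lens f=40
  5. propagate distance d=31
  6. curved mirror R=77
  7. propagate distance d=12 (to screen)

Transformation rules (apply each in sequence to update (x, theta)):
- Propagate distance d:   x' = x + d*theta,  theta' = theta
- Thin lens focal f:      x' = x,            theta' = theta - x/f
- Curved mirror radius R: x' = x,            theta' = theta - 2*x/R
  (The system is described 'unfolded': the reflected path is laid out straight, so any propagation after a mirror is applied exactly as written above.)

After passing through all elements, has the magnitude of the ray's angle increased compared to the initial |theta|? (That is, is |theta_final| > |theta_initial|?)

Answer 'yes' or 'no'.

Answer: no

Derivation:
Initial: x=1.0000 theta=0.1000
After 1 (propagate distance d=11): x=2.1000 theta=0.1000
After 2 (thin lens f=60): x=2.1000 theta=0.0650
After 3 (propagate distance d=18): x=3.2700 theta=0.0650
After 4 (thin lens f=40): x=3.2700 theta=-67/4000 (≈-0.0168)
After 5 (propagate distance d=31): x=11003/4000 (≈2.7508) theta=-67/4000 (≈-0.0168)
After 6 (curved mirror R=77): x=11003/4000 (≈2.7508) theta=-5433/61600 (≈-0.0882)
After 7 (propagate distance d=12 (to screen)): x=521251/308000 (≈1.6924) theta=-5433/61600 (≈-0.0882)
|theta_initial|=0.1000 |theta_final|=5433/61600 (≈0.0882) -> not increased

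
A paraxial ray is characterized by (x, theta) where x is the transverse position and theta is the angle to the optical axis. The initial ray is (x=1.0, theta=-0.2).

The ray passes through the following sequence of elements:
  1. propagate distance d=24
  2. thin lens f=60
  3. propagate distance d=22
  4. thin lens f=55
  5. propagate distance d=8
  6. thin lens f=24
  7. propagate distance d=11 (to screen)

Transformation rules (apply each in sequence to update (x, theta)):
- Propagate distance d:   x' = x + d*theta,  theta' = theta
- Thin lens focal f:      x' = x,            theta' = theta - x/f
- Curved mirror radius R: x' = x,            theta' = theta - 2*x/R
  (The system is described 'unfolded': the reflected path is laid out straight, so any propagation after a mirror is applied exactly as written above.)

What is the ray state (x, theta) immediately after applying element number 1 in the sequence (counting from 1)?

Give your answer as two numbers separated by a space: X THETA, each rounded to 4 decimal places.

Initial: x=1.0000 theta=-0.2000
After 1 (propagate distance d=24): x=-3.8000 theta=-0.2000
Rounded to 4 decimal places: x = -3.8000, theta = -0.2000

Answer: -3.8000 -0.2000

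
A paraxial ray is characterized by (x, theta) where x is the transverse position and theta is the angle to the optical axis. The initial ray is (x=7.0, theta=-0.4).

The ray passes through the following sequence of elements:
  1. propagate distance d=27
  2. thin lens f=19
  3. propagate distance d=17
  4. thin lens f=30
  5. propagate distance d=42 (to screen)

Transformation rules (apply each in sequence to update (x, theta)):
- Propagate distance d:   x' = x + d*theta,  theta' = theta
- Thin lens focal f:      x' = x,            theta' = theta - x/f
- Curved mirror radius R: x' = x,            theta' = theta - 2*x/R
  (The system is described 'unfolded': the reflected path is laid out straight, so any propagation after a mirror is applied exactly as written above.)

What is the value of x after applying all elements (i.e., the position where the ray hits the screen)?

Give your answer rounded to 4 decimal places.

Answer: -5.5200

Derivation:
Initial: x=7.0000 theta=-0.4000
After 1 (propagate distance d=27): x=-3.8000 theta=-0.4000
After 2 (thin lens f=19): x=-3.8000 theta=-0.2000
After 3 (propagate distance d=17): x=-7.2000 theta=-0.2000
After 4 (thin lens f=30): x=-7.2000 theta=0.0400
After 5 (propagate distance d=42 (to screen)): x=-5.5200 theta=0.0400
Rounded to 4 decimal places: x = -5.5200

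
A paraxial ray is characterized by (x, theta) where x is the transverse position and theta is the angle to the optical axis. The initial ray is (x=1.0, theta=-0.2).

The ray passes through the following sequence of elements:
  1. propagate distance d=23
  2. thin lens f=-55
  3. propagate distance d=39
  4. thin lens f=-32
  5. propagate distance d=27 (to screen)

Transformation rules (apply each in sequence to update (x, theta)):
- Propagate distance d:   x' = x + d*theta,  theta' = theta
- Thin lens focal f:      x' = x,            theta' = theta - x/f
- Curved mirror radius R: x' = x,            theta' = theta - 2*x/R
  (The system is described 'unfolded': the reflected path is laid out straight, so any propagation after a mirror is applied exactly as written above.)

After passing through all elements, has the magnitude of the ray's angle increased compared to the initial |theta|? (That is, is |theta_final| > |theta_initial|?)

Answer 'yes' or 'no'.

Answer: yes

Derivation:
Initial: x=1.0000 theta=-0.2000
After 1 (propagate distance d=23): x=-3.6000 theta=-0.2000
After 2 (thin lens f=-55): x=-3.6000 theta=-73/275 (≈-0.2655)
After 3 (propagate distance d=39): x=-3837/275 (≈-13.9527) theta=-73/275 (≈-0.2655)
After 4 (thin lens f=-32): x=-3837/275 (≈-13.9527) theta=-6173/8800 (≈-0.7015)
After 5 (propagate distance d=27 (to screen)): x=-57891/1760 (≈-32.8926) theta=-6173/8800 (≈-0.7015)
|theta_initial|=0.2000 |theta_final|=6173/8800 (≈0.7015) -> increased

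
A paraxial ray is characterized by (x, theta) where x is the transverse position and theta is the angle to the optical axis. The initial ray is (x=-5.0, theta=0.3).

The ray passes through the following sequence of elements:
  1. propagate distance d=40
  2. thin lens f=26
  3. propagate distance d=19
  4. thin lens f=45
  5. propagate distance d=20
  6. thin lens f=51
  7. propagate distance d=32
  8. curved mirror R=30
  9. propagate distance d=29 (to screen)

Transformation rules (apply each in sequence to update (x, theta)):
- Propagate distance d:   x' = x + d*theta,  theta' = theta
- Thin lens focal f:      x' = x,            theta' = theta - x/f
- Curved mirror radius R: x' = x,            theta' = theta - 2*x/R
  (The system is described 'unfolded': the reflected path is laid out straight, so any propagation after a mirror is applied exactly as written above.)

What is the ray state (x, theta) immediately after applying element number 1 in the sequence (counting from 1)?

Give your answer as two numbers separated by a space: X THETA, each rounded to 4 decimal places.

Initial: x=-5.0000 theta=0.3000
After 1 (propagate distance d=40): x=7.0000 theta=0.3000
Rounded to 4 decimal places: x = 7.0000, theta = 0.3000

Answer: 7.0000 0.3000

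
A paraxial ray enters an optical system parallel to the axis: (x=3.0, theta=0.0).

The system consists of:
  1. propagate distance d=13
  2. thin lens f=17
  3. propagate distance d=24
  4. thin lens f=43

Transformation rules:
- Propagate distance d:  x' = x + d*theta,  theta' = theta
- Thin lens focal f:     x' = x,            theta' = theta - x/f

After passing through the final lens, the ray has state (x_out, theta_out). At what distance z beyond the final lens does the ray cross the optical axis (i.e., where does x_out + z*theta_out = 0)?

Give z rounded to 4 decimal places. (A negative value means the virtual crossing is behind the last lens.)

Answer: -8.3611

Derivation:
Initial: x=3.0000 theta=0.0000
After 1 (propagate distance d=13): x=3.0000 theta=0.0000
After 2 (thin lens f=17): x=3.0000 theta=-3/17 (≈-0.1765)
After 3 (propagate distance d=24): x=-21/17 (≈-1.2353) theta=-3/17 (≈-0.1765)
After 4 (thin lens f=43): x=-21/17 (≈-1.2353) theta=-108/731 (≈-0.1477)
z_focus = -x_out/theta_out = -(-21/17)/(-108/731) = -301/36 ≈ -8.3611
Rounded to 4 decimal places: z = -8.3611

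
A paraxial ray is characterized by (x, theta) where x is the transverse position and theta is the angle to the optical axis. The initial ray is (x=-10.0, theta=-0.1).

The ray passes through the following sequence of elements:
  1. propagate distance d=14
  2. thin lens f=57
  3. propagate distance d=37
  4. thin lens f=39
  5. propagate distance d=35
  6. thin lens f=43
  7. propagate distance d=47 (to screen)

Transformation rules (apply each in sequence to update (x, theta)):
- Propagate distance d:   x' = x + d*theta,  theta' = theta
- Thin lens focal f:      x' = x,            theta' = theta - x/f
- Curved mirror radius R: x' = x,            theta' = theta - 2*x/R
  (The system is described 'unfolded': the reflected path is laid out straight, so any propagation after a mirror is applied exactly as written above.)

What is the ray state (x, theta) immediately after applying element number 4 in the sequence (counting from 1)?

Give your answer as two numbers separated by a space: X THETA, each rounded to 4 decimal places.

Initial: x=-10.0000 theta=-0.1000
After 1 (propagate distance d=14): x=-11.4000 theta=-0.1000
After 2 (thin lens f=57): x=-11.4000 theta=0.1000
After 3 (propagate distance d=37): x=-7.7000 theta=0.1000
After 4 (thin lens f=39): x=-7.7000 theta=58/195 (≈0.2974)
Rounded to 4 decimal places: x = -7.7000, theta = 0.2974

Answer: -7.7000 0.2974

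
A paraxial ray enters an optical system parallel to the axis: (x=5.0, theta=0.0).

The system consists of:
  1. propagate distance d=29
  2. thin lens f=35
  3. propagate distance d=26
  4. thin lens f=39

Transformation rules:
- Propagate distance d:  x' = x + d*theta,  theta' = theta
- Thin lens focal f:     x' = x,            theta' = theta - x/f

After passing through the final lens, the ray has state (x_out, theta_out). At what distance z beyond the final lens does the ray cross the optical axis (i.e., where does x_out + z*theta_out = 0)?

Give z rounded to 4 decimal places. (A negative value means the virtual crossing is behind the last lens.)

Initial: x=5.0000 theta=0.0000
After 1 (propagate distance d=29): x=5.0000 theta=0.0000
After 2 (thin lens f=35): x=5.0000 theta=-1/7 (≈-0.1429)
After 3 (propagate distance d=26): x=9/7 (≈1.2857) theta=-1/7 (≈-0.1429)
After 4 (thin lens f=39): x=9/7 (≈1.2857) theta=-16/91 (≈-0.1758)
z_focus = -x_out/theta_out = -(9/7)/(-16/91) = 7.3125
Rounded to 4 decimal places: z = 7.3125

Answer: 7.3125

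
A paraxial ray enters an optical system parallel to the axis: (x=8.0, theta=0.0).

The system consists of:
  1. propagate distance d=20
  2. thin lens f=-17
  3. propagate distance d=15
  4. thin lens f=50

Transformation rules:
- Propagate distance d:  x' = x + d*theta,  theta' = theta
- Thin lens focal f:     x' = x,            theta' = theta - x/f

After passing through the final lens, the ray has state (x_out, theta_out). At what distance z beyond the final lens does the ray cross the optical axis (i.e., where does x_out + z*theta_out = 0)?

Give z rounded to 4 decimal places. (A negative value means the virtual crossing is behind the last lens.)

Initial: x=8.0000 theta=0.0000
After 1 (propagate distance d=20): x=8.0000 theta=0.0000
After 2 (thin lens f=-17): x=8.0000 theta=8/17 (≈0.4706)
After 3 (propagate distance d=15): x=256/17 (≈15.0588) theta=8/17 (≈0.4706)
After 4 (thin lens f=50): x=256/17 (≈15.0588) theta=72/425 (≈0.1694)
z_focus = -x_out/theta_out = -(256/17)/(72/425) = -800/9 ≈ -88.8889
Rounded to 4 decimal places: z = -88.8889

Answer: -88.8889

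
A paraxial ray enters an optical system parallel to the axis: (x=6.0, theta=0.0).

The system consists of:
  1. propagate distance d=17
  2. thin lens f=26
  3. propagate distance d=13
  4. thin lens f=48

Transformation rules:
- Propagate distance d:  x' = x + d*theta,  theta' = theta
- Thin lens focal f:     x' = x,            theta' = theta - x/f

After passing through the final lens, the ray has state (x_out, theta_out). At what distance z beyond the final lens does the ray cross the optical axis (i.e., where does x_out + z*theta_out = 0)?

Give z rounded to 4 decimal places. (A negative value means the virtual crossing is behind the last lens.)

Initial: x=6.0000 theta=0.0000
After 1 (propagate distance d=17): x=6.0000 theta=0.0000
After 2 (thin lens f=26): x=6.0000 theta=-3/13 (≈-0.2308)
After 3 (propagate distance d=13): x=3.0000 theta=-3/13 (≈-0.2308)
After 4 (thin lens f=48): x=3.0000 theta=-61/208 (≈-0.2933)
z_focus = -x_out/theta_out = -(3.0000)/(-61/208) = 624/61 ≈ 10.2295
Rounded to 4 decimal places: z = 10.2295

Answer: 10.2295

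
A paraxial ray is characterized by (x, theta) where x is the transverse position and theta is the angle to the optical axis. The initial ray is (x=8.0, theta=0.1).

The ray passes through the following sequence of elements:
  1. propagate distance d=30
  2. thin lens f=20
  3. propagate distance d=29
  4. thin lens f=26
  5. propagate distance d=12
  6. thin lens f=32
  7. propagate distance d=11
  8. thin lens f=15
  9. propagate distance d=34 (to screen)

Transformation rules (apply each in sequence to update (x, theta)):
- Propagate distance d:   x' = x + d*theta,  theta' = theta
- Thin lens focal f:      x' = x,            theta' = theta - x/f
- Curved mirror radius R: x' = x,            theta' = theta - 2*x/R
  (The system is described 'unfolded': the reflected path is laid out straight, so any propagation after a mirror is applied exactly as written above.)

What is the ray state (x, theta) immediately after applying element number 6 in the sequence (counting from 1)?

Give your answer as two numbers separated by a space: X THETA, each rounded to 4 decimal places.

Answer: -6.5038 -0.1679

Derivation:
Initial: x=8.0000 theta=0.1000
After 1 (propagate distance d=30): x=11.0000 theta=0.1000
After 2 (thin lens f=20): x=11.0000 theta=-0.4500
After 3 (propagate distance d=29): x=-2.0500 theta=-0.4500
After 4 (thin lens f=26): x=-2.0500 theta=-193/520 (≈-0.3712)
After 5 (propagate distance d=12): x=-1691/260 (≈-6.5038) theta=-193/520 (≈-0.3712)
After 6 (thin lens f=32): x=-1691/260 (≈-6.5038) theta=-1397/8320 (≈-0.1679)
Rounded to 4 decimal places: x = -6.5038, theta = -0.1679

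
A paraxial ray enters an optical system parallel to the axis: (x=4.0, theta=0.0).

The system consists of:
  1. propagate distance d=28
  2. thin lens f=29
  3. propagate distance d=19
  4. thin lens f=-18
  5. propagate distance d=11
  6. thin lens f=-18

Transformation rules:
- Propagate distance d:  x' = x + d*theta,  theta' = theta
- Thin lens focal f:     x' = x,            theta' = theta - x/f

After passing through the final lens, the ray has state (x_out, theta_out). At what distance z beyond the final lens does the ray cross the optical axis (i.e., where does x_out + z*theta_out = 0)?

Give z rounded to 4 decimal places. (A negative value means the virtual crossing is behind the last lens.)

Answer: 31.8462

Derivation:
Initial: x=4.0000 theta=0.0000
After 1 (propagate distance d=28): x=4.0000 theta=0.0000
After 2 (thin lens f=29): x=4.0000 theta=-4/29 (≈-0.1379)
After 3 (propagate distance d=19): x=40/29 (≈1.3793) theta=-4/29 (≈-0.1379)
After 4 (thin lens f=-18): x=40/29 (≈1.3793) theta=-16/261 (≈-0.0613)
After 5 (propagate distance d=11): x=184/261 (≈0.7050) theta=-16/261 (≈-0.0613)
After 6 (thin lens f=-18): x=184/261 (≈0.7050) theta=-52/2349 (≈-0.0221)
z_focus = -x_out/theta_out = -(184/261)/(-52/2349) = 414/13 ≈ 31.8462
Rounded to 4 decimal places: z = 31.8462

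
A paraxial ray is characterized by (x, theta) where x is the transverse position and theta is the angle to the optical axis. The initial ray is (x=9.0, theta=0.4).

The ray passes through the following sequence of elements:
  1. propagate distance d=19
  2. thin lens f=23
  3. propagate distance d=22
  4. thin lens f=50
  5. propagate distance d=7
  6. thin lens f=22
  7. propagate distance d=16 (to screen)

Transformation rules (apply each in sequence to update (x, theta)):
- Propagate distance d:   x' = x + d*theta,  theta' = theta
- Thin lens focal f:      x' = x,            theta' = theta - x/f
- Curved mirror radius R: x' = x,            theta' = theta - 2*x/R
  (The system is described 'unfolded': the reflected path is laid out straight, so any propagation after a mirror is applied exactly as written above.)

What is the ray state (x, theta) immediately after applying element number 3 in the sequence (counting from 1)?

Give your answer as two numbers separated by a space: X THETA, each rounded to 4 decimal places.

Answer: 9.5217 -0.3217

Derivation:
Initial: x=9.0000 theta=0.4000
After 1 (propagate distance d=19): x=16.6000 theta=0.4000
After 2 (thin lens f=23): x=16.6000 theta=-37/115 (≈-0.3217)
After 3 (propagate distance d=22): x=219/23 (≈9.5217) theta=-37/115 (≈-0.3217)
Rounded to 4 decimal places: x = 9.5217, theta = -0.3217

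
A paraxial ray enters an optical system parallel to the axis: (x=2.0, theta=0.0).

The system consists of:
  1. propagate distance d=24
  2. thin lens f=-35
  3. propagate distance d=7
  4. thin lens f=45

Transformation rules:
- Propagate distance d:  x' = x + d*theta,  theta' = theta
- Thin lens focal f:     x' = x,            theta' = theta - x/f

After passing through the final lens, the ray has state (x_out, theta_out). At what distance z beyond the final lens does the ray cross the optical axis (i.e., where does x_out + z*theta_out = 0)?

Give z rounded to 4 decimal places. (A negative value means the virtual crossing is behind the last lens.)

Answer: -630.0000

Derivation:
Initial: x=2.0000 theta=0.0000
After 1 (propagate distance d=24): x=2.0000 theta=0.0000
After 2 (thin lens f=-35): x=2.0000 theta=2/35 (≈0.0571)
After 3 (propagate distance d=7): x=2.4000 theta=2/35 (≈0.0571)
After 4 (thin lens f=45): x=2.4000 theta=2/525 (≈0.0038)
z_focus = -x_out/theta_out = -(2.4000)/(2/525) = -630.0000
Rounded to 4 decimal places: z = -630.0000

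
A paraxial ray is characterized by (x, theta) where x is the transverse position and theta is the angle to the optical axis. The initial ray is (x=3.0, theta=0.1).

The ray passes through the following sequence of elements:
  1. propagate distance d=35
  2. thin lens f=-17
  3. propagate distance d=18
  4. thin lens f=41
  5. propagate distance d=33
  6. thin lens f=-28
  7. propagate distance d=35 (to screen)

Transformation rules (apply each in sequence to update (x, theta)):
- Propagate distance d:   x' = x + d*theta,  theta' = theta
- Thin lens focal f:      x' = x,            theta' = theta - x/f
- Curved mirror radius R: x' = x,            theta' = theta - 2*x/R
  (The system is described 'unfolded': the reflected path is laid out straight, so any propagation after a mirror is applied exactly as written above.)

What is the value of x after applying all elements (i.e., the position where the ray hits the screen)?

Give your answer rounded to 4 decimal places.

Answer: 46.4019

Derivation:
Initial: x=3.0000 theta=0.1000
After 1 (propagate distance d=35): x=6.5000 theta=0.1000
After 2 (thin lens f=-17): x=6.5000 theta=41/85 (≈0.4824)
After 3 (propagate distance d=18): x=2581/170 (≈15.1824) theta=41/85 (≈0.4824)
After 4 (thin lens f=41): x=2581/170 (≈15.1824) theta=781/6970 (≈0.1121)
After 5 (propagate distance d=33): x=65797/3485 (≈18.8801) theta=781/6970 (≈0.1121)
After 6 (thin lens f=-28): x=65797/3485 (≈18.8801) theta=76731/97580 (≈0.7863)
After 7 (propagate distance d=35 (to screen)): x=646843/13940 (≈46.4019) theta=76731/97580 (≈0.7863)
Rounded to 4 decimal places: x = 46.4019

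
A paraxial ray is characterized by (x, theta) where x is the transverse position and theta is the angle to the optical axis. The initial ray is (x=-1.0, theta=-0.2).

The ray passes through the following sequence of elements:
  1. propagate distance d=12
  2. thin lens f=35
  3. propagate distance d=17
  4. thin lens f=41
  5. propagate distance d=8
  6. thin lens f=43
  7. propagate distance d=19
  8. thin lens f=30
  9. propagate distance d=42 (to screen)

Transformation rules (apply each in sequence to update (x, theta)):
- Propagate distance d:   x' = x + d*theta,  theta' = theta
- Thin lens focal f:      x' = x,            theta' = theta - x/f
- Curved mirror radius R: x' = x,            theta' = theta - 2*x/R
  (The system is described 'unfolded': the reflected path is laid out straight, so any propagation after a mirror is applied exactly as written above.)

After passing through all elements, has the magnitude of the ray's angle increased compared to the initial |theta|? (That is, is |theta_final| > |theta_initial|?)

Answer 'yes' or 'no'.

Answer: yes

Derivation:
Initial: x=-1.0000 theta=-0.2000
After 1 (propagate distance d=12): x=-3.4000 theta=-0.2000
After 2 (thin lens f=35): x=-3.4000 theta=-18/175 (≈-0.1029)
After 3 (propagate distance d=17): x=-901/175 (≈-5.1486) theta=-18/175 (≈-0.1029)
After 4 (thin lens f=41): x=-901/175 (≈-5.1486) theta=163/7175 (≈0.0227)
After 5 (propagate distance d=8): x=-5091/1025 (≈-4.9668) theta=163/7175 (≈0.0227)
After 6 (thin lens f=43): x=-5091/1025 (≈-4.9668) theta=42646/308525 (≈0.1382)
After 7 (propagate distance d=19): x=-722117/308525 (≈-2.3405) theta=42646/308525 (≈0.1382)
After 8 (thin lens f=30): x=-722117/308525 (≈-2.3405) theta=48817/225750 (≈0.2162)
After 9 (propagate distance d=42 (to screen)): x=241858/35875 (≈6.7417) theta=48817/225750 (≈0.2162)
|theta_initial|=0.2000 |theta_final|=48817/225750 (≈0.2162) -> increased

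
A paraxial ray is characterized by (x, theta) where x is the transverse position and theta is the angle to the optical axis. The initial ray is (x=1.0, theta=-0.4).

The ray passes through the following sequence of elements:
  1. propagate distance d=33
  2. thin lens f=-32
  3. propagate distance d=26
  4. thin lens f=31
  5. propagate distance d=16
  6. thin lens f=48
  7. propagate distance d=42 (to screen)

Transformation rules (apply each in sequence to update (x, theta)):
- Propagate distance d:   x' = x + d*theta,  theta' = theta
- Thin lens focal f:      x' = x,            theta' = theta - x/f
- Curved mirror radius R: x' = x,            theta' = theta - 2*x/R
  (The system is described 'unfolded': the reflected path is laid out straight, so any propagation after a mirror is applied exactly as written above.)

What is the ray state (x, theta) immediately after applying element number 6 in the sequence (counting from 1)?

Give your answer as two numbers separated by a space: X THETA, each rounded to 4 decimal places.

Initial: x=1.0000 theta=-0.4000
After 1 (propagate distance d=33): x=-12.2000 theta=-0.4000
After 2 (thin lens f=-32): x=-12.2000 theta=-25/32 (≈-0.7813)
After 3 (propagate distance d=26): x=-32.5125 theta=-25/32 (≈-0.7813)
After 4 (thin lens f=31): x=-32.5125 theta=1327/4960 (≈0.2675)
After 5 (propagate distance d=16): x=-14003/496 (≈-28.2319) theta=1327/4960 (≈0.2675)
After 6 (thin lens f=48): x=-14003/496 (≈-28.2319) theta=101863/119040 (≈0.8557)
Rounded to 4 decimal places: x = -28.2319, theta = 0.8557

Answer: -28.2319 0.8557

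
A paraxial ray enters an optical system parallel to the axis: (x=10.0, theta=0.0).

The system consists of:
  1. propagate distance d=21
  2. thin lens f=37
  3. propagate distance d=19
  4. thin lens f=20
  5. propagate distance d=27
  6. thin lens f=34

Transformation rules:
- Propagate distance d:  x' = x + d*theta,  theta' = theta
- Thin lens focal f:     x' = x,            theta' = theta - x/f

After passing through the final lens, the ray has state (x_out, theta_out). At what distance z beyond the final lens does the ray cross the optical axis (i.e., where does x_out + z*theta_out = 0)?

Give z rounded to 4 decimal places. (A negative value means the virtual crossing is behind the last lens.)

Initial: x=10.0000 theta=0.0000
After 1 (propagate distance d=21): x=10.0000 theta=0.0000
After 2 (thin lens f=37): x=10.0000 theta=-10/37 (≈-0.2703)
After 3 (propagate distance d=19): x=180/37 (≈4.8649) theta=-10/37 (≈-0.2703)
After 4 (thin lens f=20): x=180/37 (≈4.8649) theta=-19/37 (≈-0.5135)
After 5 (propagate distance d=27): x=-9.0000 theta=-19/37 (≈-0.5135)
After 6 (thin lens f=34): x=-9.0000 theta=-313/1258 (≈-0.2488)
z_focus = -x_out/theta_out = -(-9.0000)/(-313/1258) = -11322/313 ≈ -36.1725
Rounded to 4 decimal places: z = -36.1725

Answer: -36.1725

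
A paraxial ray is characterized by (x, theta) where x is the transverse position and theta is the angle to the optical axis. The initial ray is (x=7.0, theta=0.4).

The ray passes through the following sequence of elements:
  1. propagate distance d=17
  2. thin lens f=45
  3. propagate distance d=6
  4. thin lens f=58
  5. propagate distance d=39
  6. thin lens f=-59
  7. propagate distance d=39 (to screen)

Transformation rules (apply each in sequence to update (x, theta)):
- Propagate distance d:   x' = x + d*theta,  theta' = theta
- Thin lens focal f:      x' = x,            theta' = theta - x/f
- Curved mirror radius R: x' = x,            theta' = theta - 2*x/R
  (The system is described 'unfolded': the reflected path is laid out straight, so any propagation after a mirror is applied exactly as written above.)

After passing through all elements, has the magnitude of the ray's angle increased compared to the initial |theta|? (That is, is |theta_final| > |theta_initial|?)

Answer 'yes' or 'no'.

Answer: no

Derivation:
Initial: x=7.0000 theta=0.4000
After 1 (propagate distance d=17): x=13.8000 theta=0.4000
After 2 (thin lens f=45): x=13.8000 theta=7/75 (≈0.0933)
After 3 (propagate distance d=6): x=14.3600 theta=7/75 (≈0.0933)
After 4 (thin lens f=58): x=14.3600 theta=-671/4350 (≈-0.1543)
After 5 (propagate distance d=39): x=12099/1450 (≈8.3441) theta=-671/4350 (≈-0.1543)
After 6 (thin lens f=-59): x=12099/1450 (≈8.3441) theta=-1646/128325 (≈-0.0128)
After 7 (propagate distance d=39 (to screen)): x=134209/17110 (≈7.8439) theta=-1646/128325 (≈-0.0128)
|theta_initial|=0.4000 |theta_final|=1646/128325 (≈0.0128) -> not increased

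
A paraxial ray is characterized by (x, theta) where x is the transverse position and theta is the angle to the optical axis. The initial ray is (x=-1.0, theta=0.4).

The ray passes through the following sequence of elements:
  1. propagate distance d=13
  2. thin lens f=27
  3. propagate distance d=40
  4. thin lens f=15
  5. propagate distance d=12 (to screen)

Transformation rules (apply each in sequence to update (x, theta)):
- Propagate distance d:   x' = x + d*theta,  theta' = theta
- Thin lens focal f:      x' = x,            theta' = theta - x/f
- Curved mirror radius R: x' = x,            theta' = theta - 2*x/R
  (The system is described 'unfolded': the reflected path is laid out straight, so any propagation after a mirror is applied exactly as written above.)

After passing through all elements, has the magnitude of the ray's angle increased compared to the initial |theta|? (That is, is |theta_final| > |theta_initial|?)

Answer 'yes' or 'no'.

Initial: x=-1.0000 theta=0.4000
After 1 (propagate distance d=13): x=4.2000 theta=0.4000
After 2 (thin lens f=27): x=4.2000 theta=11/45 (≈0.2444)
After 3 (propagate distance d=40): x=629/45 (≈13.9778) theta=11/45 (≈0.2444)
After 4 (thin lens f=15): x=629/45 (≈13.9778) theta=-464/675 (≈-0.6874)
After 5 (propagate distance d=12 (to screen)): x=1289/225 (≈5.7289) theta=-464/675 (≈-0.6874)
|theta_initial|=0.4000 |theta_final|=464/675 (≈0.6874) -> increased

Answer: yes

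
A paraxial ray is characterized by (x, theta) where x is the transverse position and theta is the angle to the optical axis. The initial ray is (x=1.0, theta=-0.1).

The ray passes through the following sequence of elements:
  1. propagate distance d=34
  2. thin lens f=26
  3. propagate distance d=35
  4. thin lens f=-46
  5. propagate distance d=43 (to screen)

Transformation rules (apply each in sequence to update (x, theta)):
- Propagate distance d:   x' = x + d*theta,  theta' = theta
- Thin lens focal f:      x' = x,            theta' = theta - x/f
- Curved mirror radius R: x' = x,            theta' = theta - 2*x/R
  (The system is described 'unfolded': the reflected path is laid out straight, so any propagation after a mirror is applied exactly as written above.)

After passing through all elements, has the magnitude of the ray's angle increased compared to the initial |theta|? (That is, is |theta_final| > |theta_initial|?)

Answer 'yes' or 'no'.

Initial: x=1.0000 theta=-0.1000
After 1 (propagate distance d=34): x=-2.4000 theta=-0.1000
After 2 (thin lens f=26): x=-2.4000 theta=-1/130 (≈-0.0077)
After 3 (propagate distance d=35): x=-347/130 (≈-2.6692) theta=-1/130 (≈-0.0077)
After 4 (thin lens f=-46): x=-347/130 (≈-2.6692) theta=-393/5980 (≈-0.0657)
After 5 (propagate distance d=43 (to screen)): x=-32861/5980 (≈-5.4952) theta=-393/5980 (≈-0.0657)
|theta_initial|=0.1000 |theta_final|=393/5980 (≈0.0657) -> not increased

Answer: no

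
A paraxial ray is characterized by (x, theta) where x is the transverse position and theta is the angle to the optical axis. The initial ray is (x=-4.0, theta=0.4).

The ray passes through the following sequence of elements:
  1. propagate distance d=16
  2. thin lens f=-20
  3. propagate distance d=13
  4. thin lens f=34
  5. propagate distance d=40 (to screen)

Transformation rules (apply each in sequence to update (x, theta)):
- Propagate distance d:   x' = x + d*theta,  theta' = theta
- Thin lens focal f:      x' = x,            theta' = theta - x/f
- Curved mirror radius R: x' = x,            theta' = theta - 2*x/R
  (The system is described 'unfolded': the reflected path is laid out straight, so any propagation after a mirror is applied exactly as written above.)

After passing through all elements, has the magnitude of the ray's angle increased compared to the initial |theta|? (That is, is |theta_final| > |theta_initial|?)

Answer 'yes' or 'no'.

Answer: no

Derivation:
Initial: x=-4.0000 theta=0.4000
After 1 (propagate distance d=16): x=2.4000 theta=0.4000
After 2 (thin lens f=-20): x=2.4000 theta=0.5200
After 3 (propagate distance d=13): x=9.1600 theta=0.5200
After 4 (thin lens f=34): x=9.1600 theta=213/850 (≈0.2506)
After 5 (propagate distance d=40 (to screen)): x=8153/425 (≈19.1835) theta=213/850 (≈0.2506)
|theta_initial|=0.4000 |theta_final|=213/850 (≈0.2506) -> not increased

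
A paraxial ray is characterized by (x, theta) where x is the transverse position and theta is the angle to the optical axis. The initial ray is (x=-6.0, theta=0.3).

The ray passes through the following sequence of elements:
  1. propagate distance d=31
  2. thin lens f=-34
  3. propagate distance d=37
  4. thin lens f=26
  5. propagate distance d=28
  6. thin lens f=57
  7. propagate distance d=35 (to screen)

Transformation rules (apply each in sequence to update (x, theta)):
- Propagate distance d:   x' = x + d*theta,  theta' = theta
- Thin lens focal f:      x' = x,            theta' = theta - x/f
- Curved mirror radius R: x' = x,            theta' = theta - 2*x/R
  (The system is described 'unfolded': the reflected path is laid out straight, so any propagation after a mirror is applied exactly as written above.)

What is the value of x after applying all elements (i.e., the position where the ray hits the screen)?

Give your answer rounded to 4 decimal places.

Initial: x=-6.0000 theta=0.3000
After 1 (propagate distance d=31): x=3.3000 theta=0.3000
After 2 (thin lens f=-34): x=3.3000 theta=27/68 (≈0.3971)
After 3 (propagate distance d=37): x=6117/340 (≈17.9912) theta=27/68 (≈0.3971)
After 4 (thin lens f=26): x=6117/340 (≈17.9912) theta=-2607/8840 (≈-0.2949)
After 5 (propagate distance d=28): x=43023/4420 (≈9.7337) theta=-2607/8840 (≈-0.2949)
After 6 (thin lens f=57): x=43023/4420 (≈9.7337) theta=-15643/33592 (≈-0.4657)
After 7 (propagate distance d=35 (to screen)): x=-1102651/167960 (≈-6.5650) theta=-15643/33592 (≈-0.4657)
Rounded to 4 decimal places: x = -6.5650

Answer: -6.5650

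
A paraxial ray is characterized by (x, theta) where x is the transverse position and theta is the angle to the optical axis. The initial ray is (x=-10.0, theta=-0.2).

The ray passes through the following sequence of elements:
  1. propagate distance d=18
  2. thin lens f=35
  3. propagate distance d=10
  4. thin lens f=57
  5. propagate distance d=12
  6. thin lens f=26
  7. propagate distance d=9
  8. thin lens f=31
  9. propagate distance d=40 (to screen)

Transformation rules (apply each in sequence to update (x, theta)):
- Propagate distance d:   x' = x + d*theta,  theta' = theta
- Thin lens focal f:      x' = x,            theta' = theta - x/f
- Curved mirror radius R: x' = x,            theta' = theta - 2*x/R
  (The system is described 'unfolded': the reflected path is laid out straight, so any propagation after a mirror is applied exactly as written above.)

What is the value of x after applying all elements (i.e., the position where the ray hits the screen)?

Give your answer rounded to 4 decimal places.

Answer: 26.8062

Derivation:
Initial: x=-10.0000 theta=-0.2000
After 1 (propagate distance d=18): x=-13.6000 theta=-0.2000
After 2 (thin lens f=35): x=-13.6000 theta=33/175 (≈0.1886)
After 3 (propagate distance d=10): x=-82/7 (≈-11.7143) theta=33/175 (≈0.1886)
After 4 (thin lens f=57): x=-82/7 (≈-11.7143) theta=3931/9975 (≈0.3941)
After 5 (propagate distance d=12): x=-3318/475 (≈-6.9853) theta=3931/9975 (≈0.3941)
After 6 (thin lens f=26): x=-3318/475 (≈-6.9853) theta=85942/129675 (≈0.6627)
After 7 (propagate distance d=9): x=-44112/43225 (≈-1.0205) theta=85942/129675 (≈0.6627)
After 8 (thin lens f=31): x=-44112/43225 (≈-1.0205) theta=2796538/4019925 (≈0.6957)
After 9 (propagate distance d=40 (to screen)): x=107759104/4019925 (≈26.8062) theta=2796538/4019925 (≈0.6957)
Rounded to 4 decimal places: x = 26.8062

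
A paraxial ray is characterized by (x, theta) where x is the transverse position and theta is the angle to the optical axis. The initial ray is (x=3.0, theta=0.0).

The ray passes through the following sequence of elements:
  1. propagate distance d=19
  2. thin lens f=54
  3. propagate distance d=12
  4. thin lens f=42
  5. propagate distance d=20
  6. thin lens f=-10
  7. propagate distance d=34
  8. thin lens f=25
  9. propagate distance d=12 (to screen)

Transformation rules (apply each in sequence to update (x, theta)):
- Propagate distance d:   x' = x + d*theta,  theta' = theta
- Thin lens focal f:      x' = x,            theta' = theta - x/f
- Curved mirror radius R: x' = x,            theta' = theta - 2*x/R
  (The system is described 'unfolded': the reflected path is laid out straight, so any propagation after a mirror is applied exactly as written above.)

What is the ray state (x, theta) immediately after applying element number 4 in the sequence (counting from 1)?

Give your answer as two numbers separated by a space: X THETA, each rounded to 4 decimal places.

Initial: x=3.0000 theta=0.0000
After 1 (propagate distance d=19): x=3.0000 theta=0.0000
After 2 (thin lens f=54): x=3.0000 theta=-1/18 (≈-0.0556)
After 3 (propagate distance d=12): x=7/3 (≈2.3333) theta=-1/18 (≈-0.0556)
After 4 (thin lens f=42): x=7/3 (≈2.3333) theta=-1/9 (≈-0.1111)
Rounded to 4 decimal places: x = 2.3333, theta = -0.1111

Answer: 2.3333 -0.1111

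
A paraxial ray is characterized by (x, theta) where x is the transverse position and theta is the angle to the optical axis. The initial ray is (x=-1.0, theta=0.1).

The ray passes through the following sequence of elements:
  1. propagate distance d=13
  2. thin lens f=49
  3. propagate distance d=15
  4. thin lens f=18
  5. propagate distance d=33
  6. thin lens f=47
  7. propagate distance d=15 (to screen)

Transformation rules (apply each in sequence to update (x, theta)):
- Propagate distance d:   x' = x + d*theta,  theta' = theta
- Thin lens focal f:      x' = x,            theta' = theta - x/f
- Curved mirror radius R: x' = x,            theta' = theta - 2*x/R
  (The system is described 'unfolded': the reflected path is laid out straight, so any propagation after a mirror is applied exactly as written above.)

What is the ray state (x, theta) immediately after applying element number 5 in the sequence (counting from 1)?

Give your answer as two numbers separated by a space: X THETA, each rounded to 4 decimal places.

Initial: x=-1.0000 theta=0.1000
After 1 (propagate distance d=13): x=0.3000 theta=0.1000
After 2 (thin lens f=49): x=0.3000 theta=23/245 (≈0.0939)
After 3 (propagate distance d=15): x=837/490 (≈1.7082) theta=23/245 (≈0.0939)
After 4 (thin lens f=18): x=837/490 (≈1.7082) theta=-1/980 (≈-0.0010)
After 5 (propagate distance d=33): x=1641/980 (≈1.6745) theta=-1/980 (≈-0.0010)
Rounded to 4 decimal places: x = 1.6745, theta = -0.0010

Answer: 1.6745 -0.0010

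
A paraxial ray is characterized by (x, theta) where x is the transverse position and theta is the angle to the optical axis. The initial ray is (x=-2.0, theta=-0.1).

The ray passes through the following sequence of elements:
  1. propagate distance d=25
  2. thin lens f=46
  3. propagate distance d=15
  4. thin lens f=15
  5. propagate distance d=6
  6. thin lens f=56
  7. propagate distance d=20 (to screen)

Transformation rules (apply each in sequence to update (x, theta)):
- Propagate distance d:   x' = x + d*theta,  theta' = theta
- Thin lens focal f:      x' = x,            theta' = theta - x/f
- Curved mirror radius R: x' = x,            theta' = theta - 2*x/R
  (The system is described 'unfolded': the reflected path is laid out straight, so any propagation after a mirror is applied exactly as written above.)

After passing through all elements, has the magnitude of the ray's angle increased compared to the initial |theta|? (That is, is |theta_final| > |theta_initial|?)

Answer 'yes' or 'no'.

Initial: x=-2.0000 theta=-0.1000
After 1 (propagate distance d=25): x=-4.5000 theta=-0.1000
After 2 (thin lens f=46): x=-4.5000 theta=-1/460 (≈-0.0022)
After 3 (propagate distance d=15): x=-417/92 (≈-4.5326) theta=-1/460 (≈-0.0022)
After 4 (thin lens f=15): x=-417/92 (≈-4.5326) theta=0.3000
After 5 (propagate distance d=6): x=-1257/460 (≈-2.7326) theta=0.3000
After 6 (thin lens f=56): x=-1257/460 (≈-2.7326) theta=1797/5152 (≈0.3488)
After 7 (propagate distance d=20 (to screen)): x=27327/6440 (≈4.2433) theta=1797/5152 (≈0.3488)
|theta_initial|=0.1000 |theta_final|=1797/5152 (≈0.3488) -> increased

Answer: yes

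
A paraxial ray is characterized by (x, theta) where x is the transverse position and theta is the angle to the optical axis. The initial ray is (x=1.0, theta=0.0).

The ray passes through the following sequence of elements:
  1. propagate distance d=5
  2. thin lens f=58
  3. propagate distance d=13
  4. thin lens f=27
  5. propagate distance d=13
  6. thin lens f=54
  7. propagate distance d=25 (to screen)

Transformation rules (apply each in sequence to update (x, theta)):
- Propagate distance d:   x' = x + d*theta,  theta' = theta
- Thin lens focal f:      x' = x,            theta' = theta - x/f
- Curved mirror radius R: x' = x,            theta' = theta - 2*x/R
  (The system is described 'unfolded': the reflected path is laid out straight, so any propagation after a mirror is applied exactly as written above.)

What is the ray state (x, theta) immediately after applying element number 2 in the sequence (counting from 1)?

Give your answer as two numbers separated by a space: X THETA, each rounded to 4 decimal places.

Initial: x=1.0000 theta=0.0000
After 1 (propagate distance d=5): x=1.0000 theta=0.0000
After 2 (thin lens f=58): x=1.0000 theta=-1/58 (≈-0.0172)
Rounded to 4 decimal places: x = 1.0000, theta = -0.0172

Answer: 1.0000 -0.0172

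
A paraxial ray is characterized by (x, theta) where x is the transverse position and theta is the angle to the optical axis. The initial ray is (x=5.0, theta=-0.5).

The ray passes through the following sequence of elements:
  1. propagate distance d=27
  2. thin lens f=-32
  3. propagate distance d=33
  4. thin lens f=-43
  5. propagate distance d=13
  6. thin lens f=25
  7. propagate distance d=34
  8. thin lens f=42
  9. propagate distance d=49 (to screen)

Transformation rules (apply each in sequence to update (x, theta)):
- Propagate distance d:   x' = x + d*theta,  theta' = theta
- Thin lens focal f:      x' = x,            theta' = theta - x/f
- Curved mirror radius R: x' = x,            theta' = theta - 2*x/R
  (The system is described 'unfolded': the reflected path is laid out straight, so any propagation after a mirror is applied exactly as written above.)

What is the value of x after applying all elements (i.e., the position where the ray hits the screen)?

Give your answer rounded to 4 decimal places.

Initial: x=5.0000 theta=-0.5000
After 1 (propagate distance d=27): x=-8.5000 theta=-0.5000
After 2 (thin lens f=-32): x=-8.5000 theta=-49/64 (≈-0.7656)
After 3 (propagate distance d=33): x=-2161/64 (≈-33.7656) theta=-49/64 (≈-0.7656)
After 4 (thin lens f=-43): x=-2161/64 (≈-33.7656) theta=-1067/688 (≈-1.5509)
After 5 (propagate distance d=13): x=-148407/2752 (≈-53.9270) theta=-1067/688 (≈-1.5509)
After 6 (thin lens f=25): x=-148407/2752 (≈-53.9270) theta=41707/68800 (≈0.6062)
After 7 (propagate distance d=34): x=-2292137/68800 (≈-33.3159) theta=41707/68800 (≈0.6062)
After 8 (thin lens f=42): x=-2292137/68800 (≈-33.3159) theta=4043831/2889600 (≈1.3994)
After 9 (propagate distance d=49 (to screen)): x=67693/1920 (≈35.2568) theta=4043831/2889600 (≈1.3994)
Rounded to 4 decimal places: x = 35.2568

Answer: 35.2568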